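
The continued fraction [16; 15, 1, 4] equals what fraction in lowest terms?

Using pₖ = aₖpₖ₋₁ + pₖ₋₂ and qₖ = aₖqₖ₋₁ + qₖ₋₂:
  k=0: a=16, p=16, q=1
  k=1: a=15, p=241, q=15
  k=2: a=1, p=257, q=16
  k=3: a=4, p=1269, q=79

1269/79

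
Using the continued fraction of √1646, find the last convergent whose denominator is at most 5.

√1646 = [40; 1, 1, 3, 40, 3, 1, 1, 80, …] (period length 8).
Convergents:
  p_0/q_0 = 40/1
  p_1/q_1 = 41/1
  p_2/q_2 = 81/2
  p_3/q_3 = 284/7
q_2 = 2 ≤ 5 < 7 = q_3, so the answer is 81/2.

81/2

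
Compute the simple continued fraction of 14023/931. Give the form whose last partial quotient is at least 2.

[15; 16, 19, 3]

14023 = 15·931 + 58
931 = 16·58 + 3
58 = 19·3 + 1
3 = 3·1 + 0  (stop)
So 14023/931 = [15; 16, 19, 3].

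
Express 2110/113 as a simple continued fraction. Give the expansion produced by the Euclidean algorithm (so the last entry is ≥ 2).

[18; 1, 2, 18, 2]

2110 = 18·113 + 76
113 = 1·76 + 37
76 = 2·37 + 2
37 = 18·2 + 1
2 = 2·1 + 0  (stop)
So 2110/113 = [18; 1, 2, 18, 2].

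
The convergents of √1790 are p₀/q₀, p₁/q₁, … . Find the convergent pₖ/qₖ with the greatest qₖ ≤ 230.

√1790 = [42; 3, 4, 8, 4, 3, 84, …] (period length 6).
Convergents:
  p_0/q_0 = 42/1
  p_1/q_1 = 127/3
  p_2/q_2 = 550/13
  p_3/q_3 = 4527/107
  p_4/q_4 = 18658/441
q_3 = 107 ≤ 230 < 441 = q_4, so the answer is 4527/107.

4527/107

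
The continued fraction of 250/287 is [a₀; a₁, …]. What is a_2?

6

250 = 0·287 + 250   →  a_0 = 0
287 = 1·250 + 37   →  a_1 = 1
250 = 6·37 + 28   →  a_2 = 6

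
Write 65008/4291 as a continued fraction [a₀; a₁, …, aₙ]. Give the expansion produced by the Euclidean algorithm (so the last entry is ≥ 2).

[15; 6, 1, 2, 16, 6, 2]

65008 = 15×4291 + 643
4291 = 6×643 + 433
643 = 1×433 + 210
433 = 2×210 + 13
210 = 16×13 + 2
13 = 6×2 + 1
2 = 2×1 + 0  (stop)
So 65008/4291 = [15; 6, 1, 2, 16, 6, 2].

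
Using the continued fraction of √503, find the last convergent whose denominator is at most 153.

3409/152

√503 = [22; 2, 2, 1, 21, 1, 2, 2, 44, …] (period length 8).
Convergents:
  p_0/q_0 = 22/1
  p_1/q_1 = 45/2
  p_2/q_2 = 112/5
  p_3/q_3 = 157/7
  p_4/q_4 = 3409/152
  p_5/q_5 = 3566/159
q_4 = 152 ≤ 153 < 159 = q_5, so the answer is 3409/152.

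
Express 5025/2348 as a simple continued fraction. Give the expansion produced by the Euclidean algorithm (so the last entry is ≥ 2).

5025 = 2*2348 + 329
2348 = 7*329 + 45
329 = 7*45 + 14
45 = 3*14 + 3
14 = 4*3 + 2
3 = 1*2 + 1
2 = 2*1 + 0  (stop)
So 5025/2348 = [2; 7, 7, 3, 4, 1, 2].

[2; 7, 7, 3, 4, 1, 2]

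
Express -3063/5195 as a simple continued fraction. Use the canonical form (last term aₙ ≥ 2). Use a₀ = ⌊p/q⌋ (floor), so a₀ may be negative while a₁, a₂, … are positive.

-3063 = -1×5195 + 2132
5195 = 2×2132 + 931
2132 = 2×931 + 270
931 = 3×270 + 121
270 = 2×121 + 28
121 = 4×28 + 9
28 = 3×9 + 1
9 = 9×1 + 0  (stop)
So -3063/5195 = [-1; 2, 2, 3, 2, 4, 3, 9].

[-1; 2, 2, 3, 2, 4, 3, 9]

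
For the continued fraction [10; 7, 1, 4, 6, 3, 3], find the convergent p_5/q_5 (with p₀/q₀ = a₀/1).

7748/765

Using pₖ = aₖpₖ₋₁ + pₖ₋₂, qₖ = aₖqₖ₋₁ + qₖ₋₂ (with p₋₁=1, p₋₂=0, q₋₁=0, q₋₂=1):
  k=0: a=10, p=10, q=1
  k=1: a=7, p=71, q=7
  k=2: a=1, p=81, q=8
  k=3: a=4, p=395, q=39
  k=4: a=6, p=2451, q=242
  k=5: a=3, p=7748, q=765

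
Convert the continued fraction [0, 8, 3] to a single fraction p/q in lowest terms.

3/25

Fold from the inside: start with 3/1.
  8 + 1/3 = 25/3
  0 + 3/25 = 3/25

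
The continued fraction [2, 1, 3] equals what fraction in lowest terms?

11/4

Using pₖ = aₖpₖ₋₁ + pₖ₋₂ and qₖ = aₖqₖ₋₁ + qₖ₋₂:
  k=0: a=2, p=2, q=1
  k=1: a=1, p=3, q=1
  k=2: a=3, p=11, q=4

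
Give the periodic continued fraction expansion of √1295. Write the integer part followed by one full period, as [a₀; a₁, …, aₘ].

[35; 1, 70]

a₀ = ⌊√1295⌋ = 35.
With m₀=0, d₀=1 and mₖ₊₁ = dₖaₖ − mₖ, dₖ₊₁ = (n − mₖ₊₁²)/dₖ, aₖ₊₁ = ⌊(a₀+mₖ₊₁)/dₖ₊₁⌋:
  k=1: m=35, d=70, a=1
  k=2: m=35, d=1, a=70
d=1 and a=2a₀=70 at k=2, so the next step gives (m, d) = (35, 70) again — its k=1 value — and the period has length 2.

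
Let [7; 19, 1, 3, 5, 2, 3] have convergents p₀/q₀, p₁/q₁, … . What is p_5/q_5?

Using pₖ = aₖpₖ₋₁ + pₖ₋₂, qₖ = aₖqₖ₋₁ + qₖ₋₂ (with p₋₁=1, p₋₂=0, q₋₁=0, q₋₂=1):
  k=0: a=7, p=7, q=1
  k=1: a=19, p=134, q=19
  k=2: a=1, p=141, q=20
  k=3: a=3, p=557, q=79
  k=4: a=5, p=2926, q=415
  k=5: a=2, p=6409, q=909

6409/909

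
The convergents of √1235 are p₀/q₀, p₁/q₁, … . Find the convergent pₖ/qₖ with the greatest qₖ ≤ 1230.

√1235 = [35; 7, 70, …] (period length 2).
Convergents:
  p_0/q_0 = 35/1
  p_1/q_1 = 246/7
  p_2/q_2 = 17255/491
  p_3/q_3 = 121031/3444
q_2 = 491 ≤ 1230 < 3444 = q_3, so the answer is 17255/491.

17255/491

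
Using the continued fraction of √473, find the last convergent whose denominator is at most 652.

11331/521

√473 = [21; 1, 2, 1, 42, …] (period length 4).
Convergents:
  p_0/q_0 = 21/1
  p_1/q_1 = 22/1
  p_2/q_2 = 65/3
  p_3/q_3 = 87/4
  p_4/q_4 = 3719/171
  p_5/q_5 = 3806/175
  p_6/q_6 = 11331/521
  p_7/q_7 = 15137/696
q_6 = 521 ≤ 652 < 696 = q_7, so the answer is 11331/521.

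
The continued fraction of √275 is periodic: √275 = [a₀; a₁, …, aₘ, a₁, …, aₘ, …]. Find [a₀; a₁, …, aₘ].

[16; 1, 1, 2, 1, 1, 32]

a₀ = ⌊√275⌋ = 16.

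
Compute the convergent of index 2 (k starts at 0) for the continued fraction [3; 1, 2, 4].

Using pₖ = aₖpₖ₋₁ + pₖ₋₂, qₖ = aₖqₖ₋₁ + qₖ₋₂ (with p₋₁=1, p₋₂=0, q₋₁=0, q₋₂=1):
  k=0: a=3, p=3, q=1
  k=1: a=1, p=4, q=1
  k=2: a=2, p=11, q=3

11/3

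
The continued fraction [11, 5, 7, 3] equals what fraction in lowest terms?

1265/113

Fold from the inside: start with 3/1.
  7 + 1/3 = 22/3
  5 + 3/22 = 113/22
  11 + 22/113 = 1265/113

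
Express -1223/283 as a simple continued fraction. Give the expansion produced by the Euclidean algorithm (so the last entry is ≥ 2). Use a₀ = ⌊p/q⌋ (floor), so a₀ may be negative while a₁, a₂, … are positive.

[-5; 1, 2, 9, 10]

-1223 = -5*283 + 192
283 = 1*192 + 91
192 = 2*91 + 10
91 = 9*10 + 1
10 = 10*1 + 0  (stop)
So -1223/283 = [-5; 1, 2, 9, 10].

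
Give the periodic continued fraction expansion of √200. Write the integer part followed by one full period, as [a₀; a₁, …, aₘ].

a₀ = ⌊√200⌋ = 14.
With m₀=0, d₀=1 and mₖ₊₁ = dₖaₖ − mₖ, dₖ₊₁ = (n − mₖ₊₁²)/dₖ, aₖ₊₁ = ⌊(a₀+mₖ₊₁)/dₖ₊₁⌋:
  k=1: m=14, d=4, a=7
  k=2: m=14, d=1, a=28
d=1 and a=2a₀=28 at k=2, so the next step gives (m, d) = (14, 4) again — its k=1 value — and the period has length 2.

[14; 7, 28]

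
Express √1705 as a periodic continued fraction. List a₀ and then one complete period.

[41; 3, 2, 3, 82]

a₀ = ⌊√1705⌋ = 41.
With m₀=0, d₀=1 and mₖ₊₁ = dₖaₖ − mₖ, dₖ₊₁ = (n − mₖ₊₁²)/dₖ, aₖ₊₁ = ⌊(a₀+mₖ₊₁)/dₖ₊₁⌋:
  k=1: m=41, d=24, a=3
  k=2: m=31, d=31, a=2
  k=3: m=31, d=24, a=3
  k=4: m=41, d=1, a=82
d=1 and a=2a₀=82 at k=4, so the next step gives (m, d) = (41, 24) again — its k=1 value — and the period has length 4.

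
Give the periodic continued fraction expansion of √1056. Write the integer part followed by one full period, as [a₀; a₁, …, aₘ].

[32; 2, 64]

a₀ = ⌊√1056⌋ = 32.
With m₀=0, d₀=1 and mₖ₊₁ = dₖaₖ − mₖ, dₖ₊₁ = (n − mₖ₊₁²)/dₖ, aₖ₊₁ = ⌊(a₀+mₖ₊₁)/dₖ₊₁⌋:
  k=1: m=32, d=32, a=2
  k=2: m=32, d=1, a=64
d=1 and a=2a₀=64 at k=2, so the next step gives (m, d) = (32, 32) again — its k=1 value — and the period has length 2.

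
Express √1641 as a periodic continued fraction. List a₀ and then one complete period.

[40; 1, 1, 26, 1, 1, 80]

a₀ = ⌊√1641⌋ = 40.
With m₀=0, d₀=1 and mₖ₊₁ = dₖaₖ − mₖ, dₖ₊₁ = (n − mₖ₊₁²)/dₖ, aₖ₊₁ = ⌊(a₀+mₖ₊₁)/dₖ₊₁⌋:
  k=1: m=40, d=41, a=1
  k=2: m=1, d=40, a=1
  k=3: m=39, d=3, a=26
  k=4: m=39, d=40, a=1
  k=5: m=1, d=41, a=1
  k=6: m=40, d=1, a=80
d=1 and a=2a₀=80 at k=6, so the next step gives (m, d) = (40, 41) again — its k=1 value — and the period has length 6.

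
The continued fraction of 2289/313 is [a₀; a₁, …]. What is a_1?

3

2289 = 7·313 + 98   →  a_0 = 7
313 = 3·98 + 19   →  a_1 = 3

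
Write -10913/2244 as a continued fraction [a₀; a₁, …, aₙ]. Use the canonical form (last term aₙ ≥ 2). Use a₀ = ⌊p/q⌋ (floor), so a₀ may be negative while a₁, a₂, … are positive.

[-5; 7, 3, 4, 3, 7]

-10913 = -5×2244 + 307
2244 = 7×307 + 95
307 = 3×95 + 22
95 = 4×22 + 7
22 = 3×7 + 1
7 = 7×1 + 0  (stop)
So -10913/2244 = [-5; 7, 3, 4, 3, 7].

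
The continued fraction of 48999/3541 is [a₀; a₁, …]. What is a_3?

6

48999 = 13·3541 + 2966   →  a_0 = 13
3541 = 1·2966 + 575   →  a_1 = 1
2966 = 5·575 + 91   →  a_2 = 5
575 = 6·91 + 29   →  a_3 = 6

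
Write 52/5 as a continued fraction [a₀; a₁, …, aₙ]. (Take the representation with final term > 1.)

[10; 2, 2]

52 = 10×5 + 2
5 = 2×2 + 1
2 = 2×1 + 0  (stop)
So 52/5 = [10; 2, 2].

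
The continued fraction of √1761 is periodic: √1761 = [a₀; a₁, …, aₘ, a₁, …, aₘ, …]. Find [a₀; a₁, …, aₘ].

[41; 1, 26, 1, 82]

a₀ = ⌊√1761⌋ = 41.
With m₀=0, d₀=1 and mₖ₊₁ = dₖaₖ − mₖ, dₖ₊₁ = (n − mₖ₊₁²)/dₖ, aₖ₊₁ = ⌊(a₀+mₖ₊₁)/dₖ₊₁⌋:
  k=1: m=41, d=80, a=1
  k=2: m=39, d=3, a=26
  k=3: m=39, d=80, a=1
  k=4: m=41, d=1, a=82
d=1 and a=2a₀=82 at k=4, so the next step gives (m, d) = (41, 80) again — its k=1 value — and the period has length 4.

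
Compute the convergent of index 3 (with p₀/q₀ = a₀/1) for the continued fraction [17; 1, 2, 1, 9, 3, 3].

Using pₖ = aₖpₖ₋₁ + pₖ₋₂, qₖ = aₖqₖ₋₁ + qₖ₋₂ (with p₋₁=1, p₋₂=0, q₋₁=0, q₋₂=1):
  k=0: a=17, p=17, q=1
  k=1: a=1, p=18, q=1
  k=2: a=2, p=53, q=3
  k=3: a=1, p=71, q=4

71/4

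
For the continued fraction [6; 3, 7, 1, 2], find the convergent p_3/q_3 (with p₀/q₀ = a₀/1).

158/25

Using pₖ = aₖpₖ₋₁ + pₖ₋₂, qₖ = aₖqₖ₋₁ + qₖ₋₂ (with p₋₁=1, p₋₂=0, q₋₁=0, q₋₂=1):
  k=0: a=6, p=6, q=1
  k=1: a=3, p=19, q=3
  k=2: a=7, p=139, q=22
  k=3: a=1, p=158, q=25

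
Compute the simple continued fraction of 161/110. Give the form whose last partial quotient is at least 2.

161 = 1×110 + 51
110 = 2×51 + 8
51 = 6×8 + 3
8 = 2×3 + 2
3 = 1×2 + 1
2 = 2×1 + 0  (stop)
So 161/110 = [1; 2, 6, 2, 1, 2].

[1; 2, 6, 2, 1, 2]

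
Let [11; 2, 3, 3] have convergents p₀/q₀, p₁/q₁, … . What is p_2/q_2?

Using pₖ = aₖpₖ₋₁ + pₖ₋₂, qₖ = aₖqₖ₋₁ + qₖ₋₂ (with p₋₁=1, p₋₂=0, q₋₁=0, q₋₂=1):
  k=0: a=11, p=11, q=1
  k=1: a=2, p=23, q=2
  k=2: a=3, p=80, q=7

80/7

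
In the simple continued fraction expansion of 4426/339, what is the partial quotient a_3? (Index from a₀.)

4426 = 13·339 + 19   →  a_0 = 13
339 = 17·19 + 16   →  a_1 = 17
19 = 1·16 + 3   →  a_2 = 1
16 = 5·3 + 1   →  a_3 = 5

5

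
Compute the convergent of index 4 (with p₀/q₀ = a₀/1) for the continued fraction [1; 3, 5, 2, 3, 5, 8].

Using pₖ = aₖpₖ₋₁ + pₖ₋₂, qₖ = aₖqₖ₋₁ + qₖ₋₂ (with p₋₁=1, p₋₂=0, q₋₁=0, q₋₂=1):
  k=0: a=1, p=1, q=1
  k=1: a=3, p=4, q=3
  k=2: a=5, p=21, q=16
  k=3: a=2, p=46, q=35
  k=4: a=3, p=159, q=121

159/121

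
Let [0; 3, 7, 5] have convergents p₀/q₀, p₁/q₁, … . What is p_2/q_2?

Using pₖ = aₖpₖ₋₁ + pₖ₋₂, qₖ = aₖqₖ₋₁ + qₖ₋₂ (with p₋₁=1, p₋₂=0, q₋₁=0, q₋₂=1):
  k=0: a=0, p=0, q=1
  k=1: a=3, p=1, q=3
  k=2: a=7, p=7, q=22

7/22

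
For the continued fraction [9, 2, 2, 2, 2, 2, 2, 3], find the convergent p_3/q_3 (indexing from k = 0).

113/12

Using pₖ = aₖpₖ₋₁ + pₖ₋₂, qₖ = aₖqₖ₋₁ + qₖ₋₂ (with p₋₁=1, p₋₂=0, q₋₁=0, q₋₂=1):
  k=0: a=9, p=9, q=1
  k=1: a=2, p=19, q=2
  k=2: a=2, p=47, q=5
  k=3: a=2, p=113, q=12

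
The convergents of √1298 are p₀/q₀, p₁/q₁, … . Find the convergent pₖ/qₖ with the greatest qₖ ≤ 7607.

93420/2593

√1298 = [36; 36, 72, …] (period length 2).
Convergents:
  p_0/q_0 = 36/1
  p_1/q_1 = 1297/36
  p_2/q_2 = 93420/2593
  p_3/q_3 = 3364417/93384
q_2 = 2593 ≤ 7607 < 93384 = q_3, so the answer is 93420/2593.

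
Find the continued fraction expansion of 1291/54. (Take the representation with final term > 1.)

1291 = 23*54 + 49
54 = 1*49 + 5
49 = 9*5 + 4
5 = 1*4 + 1
4 = 4*1 + 0  (stop)
So 1291/54 = [23; 1, 9, 1, 4].

[23; 1, 9, 1, 4]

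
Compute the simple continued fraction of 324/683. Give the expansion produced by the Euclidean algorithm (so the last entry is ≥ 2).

[0; 2, 9, 3, 1, 8]

324 = 0·683 + 324
683 = 2·324 + 35
324 = 9·35 + 9
35 = 3·9 + 8
9 = 1·8 + 1
8 = 8·1 + 0  (stop)
So 324/683 = [0; 2, 9, 3, 1, 8].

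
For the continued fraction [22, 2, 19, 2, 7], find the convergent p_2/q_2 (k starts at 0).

Using pₖ = aₖpₖ₋₁ + pₖ₋₂, qₖ = aₖqₖ₋₁ + qₖ₋₂ (with p₋₁=1, p₋₂=0, q₋₁=0, q₋₂=1):
  k=0: a=22, p=22, q=1
  k=1: a=2, p=45, q=2
  k=2: a=19, p=877, q=39

877/39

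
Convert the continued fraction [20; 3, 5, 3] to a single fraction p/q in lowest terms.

Using pₖ = aₖpₖ₋₁ + pₖ₋₂ and qₖ = aₖqₖ₋₁ + qₖ₋₂:
  k=0: a=20, p=20, q=1
  k=1: a=3, p=61, q=3
  k=2: a=5, p=325, q=16
  k=3: a=3, p=1036, q=51

1036/51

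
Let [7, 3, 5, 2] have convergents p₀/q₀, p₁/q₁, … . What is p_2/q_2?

Using pₖ = aₖpₖ₋₁ + pₖ₋₂, qₖ = aₖqₖ₋₁ + qₖ₋₂ (with p₋₁=1, p₋₂=0, q₋₁=0, q₋₂=1):
  k=0: a=7, p=7, q=1
  k=1: a=3, p=22, q=3
  k=2: a=5, p=117, q=16

117/16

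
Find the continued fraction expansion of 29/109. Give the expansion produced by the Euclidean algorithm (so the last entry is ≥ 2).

[0; 3, 1, 3, 7]

29 = 0*109 + 29
109 = 3*29 + 22
29 = 1*22 + 7
22 = 3*7 + 1
7 = 7*1 + 0  (stop)
So 29/109 = [0; 3, 1, 3, 7].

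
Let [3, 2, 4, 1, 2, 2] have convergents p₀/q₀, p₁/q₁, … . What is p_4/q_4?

Using pₖ = aₖpₖ₋₁ + pₖ₋₂, qₖ = aₖqₖ₋₁ + qₖ₋₂ (with p₋₁=1, p₋₂=0, q₋₁=0, q₋₂=1):
  k=0: a=3, p=3, q=1
  k=1: a=2, p=7, q=2
  k=2: a=4, p=31, q=9
  k=3: a=1, p=38, q=11
  k=4: a=2, p=107, q=31

107/31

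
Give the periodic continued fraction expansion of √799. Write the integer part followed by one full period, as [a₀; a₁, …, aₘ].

[28; 3, 1, 3, 56]

a₀ = ⌊√799⌋ = 28.
With m₀=0, d₀=1 and mₖ₊₁ = dₖaₖ − mₖ, dₖ₊₁ = (n − mₖ₊₁²)/dₖ, aₖ₊₁ = ⌊(a₀+mₖ₊₁)/dₖ₊₁⌋:
  k=1: m=28, d=15, a=3
  k=2: m=17, d=34, a=1
  k=3: m=17, d=15, a=3
  k=4: m=28, d=1, a=56
d=1 and a=2a₀=56 at k=4, so the next step gives (m, d) = (28, 15) again — its k=1 value — and the period has length 4.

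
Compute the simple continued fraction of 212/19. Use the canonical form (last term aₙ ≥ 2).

212 = 11·19 + 3
19 = 6·3 + 1
3 = 3·1 + 0  (stop)
So 212/19 = [11; 6, 3].

[11; 6, 3]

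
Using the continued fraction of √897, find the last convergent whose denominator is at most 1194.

35311/1179

√897 = [29; 1, 18, 1, 58, …] (period length 4).
Convergents:
  p_0/q_0 = 29/1
  p_1/q_1 = 30/1
  p_2/q_2 = 569/19
  p_3/q_3 = 599/20
  p_4/q_4 = 35311/1179
  p_5/q_5 = 35910/1199
q_4 = 1179 ≤ 1194 < 1199 = q_5, so the answer is 35311/1179.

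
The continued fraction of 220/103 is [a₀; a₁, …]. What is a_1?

220 = 2·103 + 14   →  a_0 = 2
103 = 7·14 + 5   →  a_1 = 7

7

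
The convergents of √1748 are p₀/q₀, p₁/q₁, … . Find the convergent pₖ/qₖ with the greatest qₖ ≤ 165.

4599/110

√1748 = [41; 1, 4, 4, 4, 1, 82, …] (period length 6).
Convergents:
  p_0/q_0 = 41/1
  p_1/q_1 = 42/1
  p_2/q_2 = 209/5
  p_3/q_3 = 878/21
  p_4/q_4 = 3721/89
  p_5/q_5 = 4599/110
  p_6/q_6 = 380839/9109
q_5 = 110 ≤ 165 < 9109 = q_6, so the answer is 4599/110.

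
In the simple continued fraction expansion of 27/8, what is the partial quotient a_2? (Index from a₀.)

27 = 3·8 + 3   →  a_0 = 3
8 = 2·3 + 2   →  a_1 = 2
3 = 1·2 + 1   →  a_2 = 1

1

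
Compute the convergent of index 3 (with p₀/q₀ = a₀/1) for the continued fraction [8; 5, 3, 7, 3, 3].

Using pₖ = aₖpₖ₋₁ + pₖ₋₂, qₖ = aₖqₖ₋₁ + qₖ₋₂ (with p₋₁=1, p₋₂=0, q₋₁=0, q₋₂=1):
  k=0: a=8, p=8, q=1
  k=1: a=5, p=41, q=5
  k=2: a=3, p=131, q=16
  k=3: a=7, p=958, q=117

958/117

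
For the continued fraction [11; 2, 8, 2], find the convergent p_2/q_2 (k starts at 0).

195/17

Using pₖ = aₖpₖ₋₁ + pₖ₋₂, qₖ = aₖqₖ₋₁ + qₖ₋₂ (with p₋₁=1, p₋₂=0, q₋₁=0, q₋₂=1):
  k=0: a=11, p=11, q=1
  k=1: a=2, p=23, q=2
  k=2: a=8, p=195, q=17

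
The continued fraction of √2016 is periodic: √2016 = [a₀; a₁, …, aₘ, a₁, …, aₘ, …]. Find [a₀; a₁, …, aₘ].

a₀ = ⌊√2016⌋ = 44.
With m₀=0, d₀=1 and mₖ₊₁ = dₖaₖ − mₖ, dₖ₊₁ = (n − mₖ₊₁²)/dₖ, aₖ₊₁ = ⌊(a₀+mₖ₊₁)/dₖ₊₁⌋:
  k=1: m=44, d=80, a=1
  k=2: m=36, d=9, a=8
  k=3: m=36, d=80, a=1
  k=4: m=44, d=1, a=88
d=1 and a=2a₀=88 at k=4, so the next step gives (m, d) = (44, 80) again — its k=1 value — and the period has length 4.

[44; 1, 8, 1, 88]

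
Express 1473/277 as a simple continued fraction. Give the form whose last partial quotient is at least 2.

1473 = 5*277 + 88
277 = 3*88 + 13
88 = 6*13 + 10
13 = 1*10 + 3
10 = 3*3 + 1
3 = 3*1 + 0  (stop)
So 1473/277 = [5; 3, 6, 1, 3, 3].

[5; 3, 6, 1, 3, 3]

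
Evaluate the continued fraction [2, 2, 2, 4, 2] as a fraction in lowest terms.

Fold from the inside: start with 2/1.
  4 + 1/2 = 9/2
  2 + 2/9 = 20/9
  2 + 9/20 = 49/20
  2 + 20/49 = 118/49

118/49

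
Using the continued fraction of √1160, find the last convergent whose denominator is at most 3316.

39406/1157

√1160 = [34; 17, 68, …] (period length 2).
Convergents:
  p_0/q_0 = 34/1
  p_1/q_1 = 579/17
  p_2/q_2 = 39406/1157
  p_3/q_3 = 670481/19686
q_2 = 1157 ≤ 3316 < 19686 = q_3, so the answer is 39406/1157.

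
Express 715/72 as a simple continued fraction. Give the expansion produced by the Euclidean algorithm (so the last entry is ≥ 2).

715 = 9*72 + 67
72 = 1*67 + 5
67 = 13*5 + 2
5 = 2*2 + 1
2 = 2*1 + 0  (stop)
So 715/72 = [9; 1, 13, 2, 2].

[9; 1, 13, 2, 2]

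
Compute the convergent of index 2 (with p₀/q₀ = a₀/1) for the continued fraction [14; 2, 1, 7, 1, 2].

Using pₖ = aₖpₖ₋₁ + pₖ₋₂, qₖ = aₖqₖ₋₁ + qₖ₋₂ (with p₋₁=1, p₋₂=0, q₋₁=0, q₋₂=1):
  k=0: a=14, p=14, q=1
  k=1: a=2, p=29, q=2
  k=2: a=1, p=43, q=3

43/3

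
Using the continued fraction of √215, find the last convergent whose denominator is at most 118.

1305/89

√215 = [14; 1, 1, 1, 28, …] (period length 4).
Convergents:
  p_0/q_0 = 14/1
  p_1/q_1 = 15/1
  p_2/q_2 = 29/2
  p_3/q_3 = 44/3
  p_4/q_4 = 1261/86
  p_5/q_5 = 1305/89
  p_6/q_6 = 2566/175
q_5 = 89 ≤ 118 < 175 = q_6, so the answer is 1305/89.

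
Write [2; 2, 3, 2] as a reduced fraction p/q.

39/16

Fold from the inside: start with 2/1.
  3 + 1/2 = 7/2
  2 + 2/7 = 16/7
  2 + 7/16 = 39/16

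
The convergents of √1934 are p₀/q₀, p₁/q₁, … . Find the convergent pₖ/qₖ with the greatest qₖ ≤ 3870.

√1934 = [43; 1, 42, 1, 86, …] (period length 4).
Convergents:
  p_0/q_0 = 43/1
  p_1/q_1 = 44/1
  p_2/q_2 = 1891/43
  p_3/q_3 = 1935/44
  p_4/q_4 = 168301/3827
  p_5/q_5 = 170236/3871
q_4 = 3827 ≤ 3870 < 3871 = q_5, so the answer is 168301/3827.

168301/3827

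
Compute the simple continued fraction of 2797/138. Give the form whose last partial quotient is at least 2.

2797 = 20*138 + 37
138 = 3*37 + 27
37 = 1*27 + 10
27 = 2*10 + 7
10 = 1*7 + 3
7 = 2*3 + 1
3 = 3*1 + 0  (stop)
So 2797/138 = [20; 3, 1, 2, 1, 2, 3].

[20; 3, 1, 2, 1, 2, 3]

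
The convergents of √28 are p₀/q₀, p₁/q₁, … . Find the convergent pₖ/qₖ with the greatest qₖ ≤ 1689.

√28 = [5; 3, 2, 3, 10, …] (period length 4).
Convergents:
  p_0/q_0 = 5/1
  p_1/q_1 = 16/3
  p_2/q_2 = 37/7
  p_3/q_3 = 127/24
  p_4/q_4 = 1307/247
  p_5/q_5 = 4048/765
  p_6/q_6 = 9403/1777
q_5 = 765 ≤ 1689 < 1777 = q_6, so the answer is 4048/765.

4048/765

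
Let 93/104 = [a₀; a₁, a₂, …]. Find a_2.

8

93 = 0·104 + 93   →  a_0 = 0
104 = 1·93 + 11   →  a_1 = 1
93 = 8·11 + 5   →  a_2 = 8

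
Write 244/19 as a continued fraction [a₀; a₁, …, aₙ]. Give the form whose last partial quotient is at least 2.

[12; 1, 5, 3]

244 = 12*19 + 16
19 = 1*16 + 3
16 = 5*3 + 1
3 = 3*1 + 0  (stop)
So 244/19 = [12; 1, 5, 3].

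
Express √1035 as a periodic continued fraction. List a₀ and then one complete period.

[32; 5, 1, 5, 64]

a₀ = ⌊√1035⌋ = 32.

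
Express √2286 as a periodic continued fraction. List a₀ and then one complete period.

[47; 1, 4, 3, 10, 3, 4, 1, 94]

a₀ = ⌊√2286⌋ = 47.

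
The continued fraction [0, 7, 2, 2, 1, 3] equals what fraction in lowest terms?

Using pₖ = aₖpₖ₋₁ + pₖ₋₂ and qₖ = aₖqₖ₋₁ + qₖ₋₂:
  k=0: a=0, p=0, q=1
  k=1: a=7, p=1, q=7
  k=2: a=2, p=2, q=15
  k=3: a=2, p=5, q=37
  k=4: a=1, p=7, q=52
  k=5: a=3, p=26, q=193

26/193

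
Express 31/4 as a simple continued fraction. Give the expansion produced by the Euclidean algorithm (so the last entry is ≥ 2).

[7; 1, 3]

31 = 7×4 + 3
4 = 1×3 + 1
3 = 3×1 + 0  (stop)
So 31/4 = [7; 1, 3].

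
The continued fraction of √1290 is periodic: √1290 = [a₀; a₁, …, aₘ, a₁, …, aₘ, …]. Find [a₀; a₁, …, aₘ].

a₀ = ⌊√1290⌋ = 35.
With m₀=0, d₀=1 and mₖ₊₁ = dₖaₖ − mₖ, dₖ₊₁ = (n − mₖ₊₁²)/dₖ, aₖ₊₁ = ⌊(a₀+mₖ₊₁)/dₖ₊₁⌋:
  k=1: m=35, d=65, a=1
  k=2: m=30, d=6, a=10
  k=3: m=30, d=65, a=1
  k=4: m=35, d=1, a=70
d=1 and a=2a₀=70 at k=4, so the next step gives (m, d) = (35, 65) again — its k=1 value — and the period has length 4.

[35; 1, 10, 1, 70]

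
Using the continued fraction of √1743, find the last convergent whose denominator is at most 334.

√1743 = [41; 1, 2, 1, 82, …] (period length 4).
Convergents:
  p_0/q_0 = 41/1
  p_1/q_1 = 42/1
  p_2/q_2 = 125/3
  p_3/q_3 = 167/4
  p_4/q_4 = 13819/331
  p_5/q_5 = 13986/335
q_4 = 331 ≤ 334 < 335 = q_5, so the answer is 13819/331.

13819/331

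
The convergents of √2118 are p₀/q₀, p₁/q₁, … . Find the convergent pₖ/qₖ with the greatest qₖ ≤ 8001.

194810/4233

√2118 = [46; 46, 92, …] (period length 2).
Convergents:
  p_0/q_0 = 46/1
  p_1/q_1 = 2117/46
  p_2/q_2 = 194810/4233
  p_3/q_3 = 8963377/194764
q_2 = 4233 ≤ 8001 < 194764 = q_3, so the answer is 194810/4233.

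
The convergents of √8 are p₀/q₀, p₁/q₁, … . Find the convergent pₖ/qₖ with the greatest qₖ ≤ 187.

478/169

√8 = [2; 1, 4, …] (period length 2).
Convergents:
  p_0/q_0 = 2/1
  p_1/q_1 = 3/1
  p_2/q_2 = 14/5
  p_3/q_3 = 17/6
  p_4/q_4 = 82/29
  p_5/q_5 = 99/35
  p_6/q_6 = 478/169
  p_7/q_7 = 577/204
q_6 = 169 ≤ 187 < 204 = q_7, so the answer is 478/169.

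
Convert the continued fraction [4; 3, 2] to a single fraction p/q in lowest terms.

30/7

Using pₖ = aₖpₖ₋₁ + pₖ₋₂ and qₖ = aₖqₖ₋₁ + qₖ₋₂:
  k=0: a=4, p=4, q=1
  k=1: a=3, p=13, q=3
  k=2: a=2, p=30, q=7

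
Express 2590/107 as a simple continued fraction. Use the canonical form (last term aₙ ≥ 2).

[24; 4, 1, 6, 3]

2590 = 24*107 + 22
107 = 4*22 + 19
22 = 1*19 + 3
19 = 6*3 + 1
3 = 3*1 + 0  (stop)
So 2590/107 = [24; 4, 1, 6, 3].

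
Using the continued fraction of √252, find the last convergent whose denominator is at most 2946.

32257/2032

√252 = [15; 1, 6, 1, 30, …] (period length 4).
Convergents:
  p_0/q_0 = 15/1
  p_1/q_1 = 16/1
  p_2/q_2 = 111/7
  p_3/q_3 = 127/8
  p_4/q_4 = 3921/247
  p_5/q_5 = 4048/255
  p_6/q_6 = 28209/1777
  p_7/q_7 = 32257/2032
  p_8/q_8 = 995919/62737
q_7 = 2032 ≤ 2946 < 62737 = q_8, so the answer is 32257/2032.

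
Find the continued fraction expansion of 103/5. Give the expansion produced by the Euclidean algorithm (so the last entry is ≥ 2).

[20; 1, 1, 2]

103 = 20×5 + 3
5 = 1×3 + 2
3 = 1×2 + 1
2 = 2×1 + 0  (stop)
So 103/5 = [20; 1, 1, 2].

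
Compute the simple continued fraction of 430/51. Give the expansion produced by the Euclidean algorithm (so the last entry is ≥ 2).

430 = 8·51 + 22
51 = 2·22 + 7
22 = 3·7 + 1
7 = 7·1 + 0  (stop)
So 430/51 = [8; 2, 3, 7].

[8; 2, 3, 7]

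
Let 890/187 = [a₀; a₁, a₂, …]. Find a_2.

890 = 4·187 + 142   →  a_0 = 4
187 = 1·142 + 45   →  a_1 = 1
142 = 3·45 + 7   →  a_2 = 3

3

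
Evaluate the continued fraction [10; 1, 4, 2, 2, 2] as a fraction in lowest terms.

703/65

Fold from the inside: start with 2/1.
  2 + 1/2 = 5/2
  2 + 2/5 = 12/5
  4 + 5/12 = 53/12
  1 + 12/53 = 65/53
  10 + 53/65 = 703/65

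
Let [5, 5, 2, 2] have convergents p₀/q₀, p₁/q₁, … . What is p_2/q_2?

57/11

Using pₖ = aₖpₖ₋₁ + pₖ₋₂, qₖ = aₖqₖ₋₁ + qₖ₋₂ (with p₋₁=1, p₋₂=0, q₋₁=0, q₋₂=1):
  k=0: a=5, p=5, q=1
  k=1: a=5, p=26, q=5
  k=2: a=2, p=57, q=11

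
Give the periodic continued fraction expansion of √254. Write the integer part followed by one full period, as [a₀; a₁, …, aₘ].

a₀ = ⌊√254⌋ = 15.
With m₀=0, d₀=1 and mₖ₊₁ = dₖaₖ − mₖ, dₖ₊₁ = (n − mₖ₊₁²)/dₖ, aₖ₊₁ = ⌊(a₀+mₖ₊₁)/dₖ₊₁⌋:
  k=1: m=15, d=29, a=1
  k=2: m=14, d=2, a=14
  k=3: m=14, d=29, a=1
  k=4: m=15, d=1, a=30
d=1 and a=2a₀=30 at k=4, so the next step gives (m, d) = (15, 29) again — its k=1 value — and the period has length 4.

[15; 1, 14, 1, 30]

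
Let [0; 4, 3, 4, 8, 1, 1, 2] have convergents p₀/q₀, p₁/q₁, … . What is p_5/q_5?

Using pₖ = aₖpₖ₋₁ + pₖ₋₂, qₖ = aₖqₖ₋₁ + qₖ₋₂ (with p₋₁=1, p₋₂=0, q₋₁=0, q₋₂=1):
  k=0: a=0, p=0, q=1
  k=1: a=4, p=1, q=4
  k=2: a=3, p=3, q=13
  k=3: a=4, p=13, q=56
  k=4: a=8, p=107, q=461
  k=5: a=1, p=120, q=517

120/517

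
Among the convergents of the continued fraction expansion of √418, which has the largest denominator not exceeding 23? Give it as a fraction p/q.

184/9

√418 = [20; 2, 4, 20, 4, 2, 40, …] (period length 6).
Convergents:
  p_0/q_0 = 20/1
  p_1/q_1 = 41/2
  p_2/q_2 = 184/9
  p_3/q_3 = 3721/182
q_2 = 9 ≤ 23 < 182 = q_3, so the answer is 184/9.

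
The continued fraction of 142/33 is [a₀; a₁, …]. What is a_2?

142 = 4·33 + 10   →  a_0 = 4
33 = 3·10 + 3   →  a_1 = 3
10 = 3·3 + 1   →  a_2 = 3

3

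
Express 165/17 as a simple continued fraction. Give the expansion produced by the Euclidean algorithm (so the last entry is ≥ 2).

165 = 9*17 + 12
17 = 1*12 + 5
12 = 2*5 + 2
5 = 2*2 + 1
2 = 2*1 + 0  (stop)
So 165/17 = [9; 1, 2, 2, 2].

[9; 1, 2, 2, 2]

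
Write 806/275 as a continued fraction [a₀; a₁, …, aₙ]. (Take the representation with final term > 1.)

[2; 1, 13, 2, 9]

806 = 2·275 + 256
275 = 1·256 + 19
256 = 13·19 + 9
19 = 2·9 + 1
9 = 9·1 + 0  (stop)
So 806/275 = [2; 1, 13, 2, 9].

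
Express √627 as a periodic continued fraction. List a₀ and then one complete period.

[25; 25, 50]

a₀ = ⌊√627⌋ = 25.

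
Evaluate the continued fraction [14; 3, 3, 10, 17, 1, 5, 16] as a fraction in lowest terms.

Fold from the inside: start with 16/1.
  5 + 1/16 = 81/16
  1 + 16/81 = 97/81
  17 + 81/97 = 1730/97
  10 + 97/1730 = 17397/1730
  3 + 1730/17397 = 53921/17397
  3 + 17397/53921 = 179160/53921
  14 + 53921/179160 = 2562161/179160

2562161/179160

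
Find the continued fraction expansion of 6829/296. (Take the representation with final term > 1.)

6829 = 23·296 + 21
296 = 14·21 + 2
21 = 10·2 + 1
2 = 2·1 + 0  (stop)
So 6829/296 = [23; 14, 10, 2].

[23; 14, 10, 2]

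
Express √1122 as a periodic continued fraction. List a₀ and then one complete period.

a₀ = ⌊√1122⌋ = 33.
With m₀=0, d₀=1 and mₖ₊₁ = dₖaₖ − mₖ, dₖ₊₁ = (n − mₖ₊₁²)/dₖ, aₖ₊₁ = ⌊(a₀+mₖ₊₁)/dₖ₊₁⌋:
  k=1: m=33, d=33, a=2
  k=2: m=33, d=1, a=66
d=1 and a=2a₀=66 at k=2, so the next step gives (m, d) = (33, 33) again — its k=1 value — and the period has length 2.

[33; 2, 66]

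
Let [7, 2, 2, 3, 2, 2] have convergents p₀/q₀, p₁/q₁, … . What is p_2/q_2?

37/5

Using pₖ = aₖpₖ₋₁ + pₖ₋₂, qₖ = aₖqₖ₋₁ + qₖ₋₂ (with p₋₁=1, p₋₂=0, q₋₁=0, q₋₂=1):
  k=0: a=7, p=7, q=1
  k=1: a=2, p=15, q=2
  k=2: a=2, p=37, q=5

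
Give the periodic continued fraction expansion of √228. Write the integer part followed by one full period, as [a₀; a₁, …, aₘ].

a₀ = ⌊√228⌋ = 15.
With m₀=0, d₀=1 and mₖ₊₁ = dₖaₖ − mₖ, dₖ₊₁ = (n − mₖ₊₁²)/dₖ, aₖ₊₁ = ⌊(a₀+mₖ₊₁)/dₖ₊₁⌋:
  k=1: m=15, d=3, a=10
  k=2: m=15, d=1, a=30
d=1 and a=2a₀=30 at k=2, so the next step gives (m, d) = (15, 3) again — its k=1 value — and the period has length 2.

[15; 10, 30]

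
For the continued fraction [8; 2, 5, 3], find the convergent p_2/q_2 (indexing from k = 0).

Using pₖ = aₖpₖ₋₁ + pₖ₋₂, qₖ = aₖqₖ₋₁ + qₖ₋₂ (with p₋₁=1, p₋₂=0, q₋₁=0, q₋₂=1):
  k=0: a=8, p=8, q=1
  k=1: a=2, p=17, q=2
  k=2: a=5, p=93, q=11

93/11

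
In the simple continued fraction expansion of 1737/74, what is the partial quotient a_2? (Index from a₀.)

8

1737 = 23·74 + 35   →  a_0 = 23
74 = 2·35 + 4   →  a_1 = 2
35 = 8·4 + 3   →  a_2 = 8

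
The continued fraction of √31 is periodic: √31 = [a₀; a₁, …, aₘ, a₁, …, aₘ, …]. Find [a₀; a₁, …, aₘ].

[5; 1, 1, 3, 5, 3, 1, 1, 10]

a₀ = ⌊√31⌋ = 5.
With m₀=0, d₀=1 and mₖ₊₁ = dₖaₖ − mₖ, dₖ₊₁ = (n − mₖ₊₁²)/dₖ, aₖ₊₁ = ⌊(a₀+mₖ₊₁)/dₖ₊₁⌋:
  k=1: m=5, d=6, a=1
  k=2: m=1, d=5, a=1
  k=3: m=4, d=3, a=3
  k=4: m=5, d=2, a=5
  k=5: m=5, d=3, a=3
  k=6: m=4, d=5, a=1
  k=7: m=1, d=6, a=1
  k=8: m=5, d=1, a=10
d=1 and a=2a₀=10 at k=8, so the next step gives (m, d) = (5, 6) again — its k=1 value — and the period has length 8.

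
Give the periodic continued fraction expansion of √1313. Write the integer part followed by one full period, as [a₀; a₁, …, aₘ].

[36; 4, 4, 72]

a₀ = ⌊√1313⌋ = 36.
With m₀=0, d₀=1 and mₖ₊₁ = dₖaₖ − mₖ, dₖ₊₁ = (n − mₖ₊₁²)/dₖ, aₖ₊₁ = ⌊(a₀+mₖ₊₁)/dₖ₊₁⌋:
  k=1: m=36, d=17, a=4
  k=2: m=32, d=17, a=4
  k=3: m=36, d=1, a=72
d=1 and a=2a₀=72 at k=3, so the next step gives (m, d) = (36, 17) again — its k=1 value — and the period has length 3.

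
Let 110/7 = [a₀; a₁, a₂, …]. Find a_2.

2

110 = 15·7 + 5   →  a_0 = 15
7 = 1·5 + 2   →  a_1 = 1
5 = 2·2 + 1   →  a_2 = 2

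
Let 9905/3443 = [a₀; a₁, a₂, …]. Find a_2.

7

9905 = 2·3443 + 3019   →  a_0 = 2
3443 = 1·3019 + 424   →  a_1 = 1
3019 = 7·424 + 51   →  a_2 = 7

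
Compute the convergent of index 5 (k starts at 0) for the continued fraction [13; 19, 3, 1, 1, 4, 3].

8053/617

Using pₖ = aₖpₖ₋₁ + pₖ₋₂, qₖ = aₖqₖ₋₁ + qₖ₋₂ (with p₋₁=1, p₋₂=0, q₋₁=0, q₋₂=1):
  k=0: a=13, p=13, q=1
  k=1: a=19, p=248, q=19
  k=2: a=3, p=757, q=58
  k=3: a=1, p=1005, q=77
  k=4: a=1, p=1762, q=135
  k=5: a=4, p=8053, q=617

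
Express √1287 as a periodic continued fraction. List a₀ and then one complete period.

[35; 1, 6, 1, 70]

a₀ = ⌊√1287⌋ = 35.
With m₀=0, d₀=1 and mₖ₊₁ = dₖaₖ − mₖ, dₖ₊₁ = (n − mₖ₊₁²)/dₖ, aₖ₊₁ = ⌊(a₀+mₖ₊₁)/dₖ₊₁⌋:
  k=1: m=35, d=62, a=1
  k=2: m=27, d=9, a=6
  k=3: m=27, d=62, a=1
  k=4: m=35, d=1, a=70
d=1 and a=2a₀=70 at k=4, so the next step gives (m, d) = (35, 62) again — its k=1 value — and the period has length 4.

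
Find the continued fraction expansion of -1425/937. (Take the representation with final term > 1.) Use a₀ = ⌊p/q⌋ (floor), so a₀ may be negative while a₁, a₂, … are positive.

[-2; 2, 11, 1, 1, 19]

-1425 = -2×937 + 449
937 = 2×449 + 39
449 = 11×39 + 20
39 = 1×20 + 19
20 = 1×19 + 1
19 = 19×1 + 0  (stop)
So -1425/937 = [-2; 2, 11, 1, 1, 19].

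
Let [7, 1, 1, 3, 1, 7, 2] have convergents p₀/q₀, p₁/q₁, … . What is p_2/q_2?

Using pₖ = aₖpₖ₋₁ + pₖ₋₂, qₖ = aₖqₖ₋₁ + qₖ₋₂ (with p₋₁=1, p₋₂=0, q₋₁=0, q₋₂=1):
  k=0: a=7, p=7, q=1
  k=1: a=1, p=8, q=1
  k=2: a=1, p=15, q=2

15/2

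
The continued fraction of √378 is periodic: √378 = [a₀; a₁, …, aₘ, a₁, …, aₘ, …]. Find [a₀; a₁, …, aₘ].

[19; 2, 3, 1, 4, 1, 3, 2, 38]

a₀ = ⌊√378⌋ = 19.
With m₀=0, d₀=1 and mₖ₊₁ = dₖaₖ − mₖ, dₖ₊₁ = (n − mₖ₊₁²)/dₖ, aₖ₊₁ = ⌊(a₀+mₖ₊₁)/dₖ₊₁⌋:
  k=1: m=19, d=17, a=2
  k=2: m=15, d=9, a=3
  k=3: m=12, d=26, a=1
  k=4: m=14, d=7, a=4
  k=5: m=14, d=26, a=1
  k=6: m=12, d=9, a=3
  k=7: m=15, d=17, a=2
  k=8: m=19, d=1, a=38
d=1 and a=2a₀=38 at k=8, so the next step gives (m, d) = (19, 17) again — its k=1 value — and the period has length 8.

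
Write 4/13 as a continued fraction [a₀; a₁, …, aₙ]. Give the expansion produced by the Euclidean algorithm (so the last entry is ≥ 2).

4 = 0×13 + 4
13 = 3×4 + 1
4 = 4×1 + 0  (stop)
So 4/13 = [0; 3, 4].

[0; 3, 4]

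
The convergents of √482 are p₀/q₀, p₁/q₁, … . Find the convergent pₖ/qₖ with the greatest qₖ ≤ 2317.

√482 = [21; 1, 20, 1, 42, …] (period length 4).
Convergents:
  p_0/q_0 = 21/1
  p_1/q_1 = 22/1
  p_2/q_2 = 461/21
  p_3/q_3 = 483/22
  p_4/q_4 = 20747/945
  p_5/q_5 = 21230/967
  p_6/q_6 = 445347/20285
q_5 = 967 ≤ 2317 < 20285 = q_6, so the answer is 21230/967.

21230/967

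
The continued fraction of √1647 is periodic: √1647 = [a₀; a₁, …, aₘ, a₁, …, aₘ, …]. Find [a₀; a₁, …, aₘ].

a₀ = ⌊√1647⌋ = 40.
With m₀=0, d₀=1 and mₖ₊₁ = dₖaₖ − mₖ, dₖ₊₁ = (n − mₖ₊₁²)/dₖ, aₖ₊₁ = ⌊(a₀+mₖ₊₁)/dₖ₊₁⌋:
  k=1: m=40, d=47, a=1
  k=2: m=7, d=34, a=1
  k=3: m=27, d=27, a=2
  k=4: m=27, d=34, a=1
  k=5: m=7, d=47, a=1
  k=6: m=40, d=1, a=80
d=1 and a=2a₀=80 at k=6, so the next step gives (m, d) = (40, 47) again — its k=1 value — and the period has length 6.

[40; 1, 1, 2, 1, 1, 80]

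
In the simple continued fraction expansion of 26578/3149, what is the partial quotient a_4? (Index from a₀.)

2

26578 = 8·3149 + 1386   →  a_0 = 8
3149 = 2·1386 + 377   →  a_1 = 2
1386 = 3·377 + 255   →  a_2 = 3
377 = 1·255 + 122   →  a_3 = 1
255 = 2·122 + 11   →  a_4 = 2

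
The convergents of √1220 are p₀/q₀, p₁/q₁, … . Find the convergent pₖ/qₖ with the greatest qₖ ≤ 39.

489/14

√1220 = [34; 1, 12, 1, 68, …] (period length 4).
Convergents:
  p_0/q_0 = 34/1
  p_1/q_1 = 35/1
  p_2/q_2 = 454/13
  p_3/q_3 = 489/14
  p_4/q_4 = 33706/965
q_3 = 14 ≤ 39 < 965 = q_4, so the answer is 489/14.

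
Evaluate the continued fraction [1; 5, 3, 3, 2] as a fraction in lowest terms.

145/122

Using pₖ = aₖpₖ₋₁ + pₖ₋₂ and qₖ = aₖqₖ₋₁ + qₖ₋₂:
  k=0: a=1, p=1, q=1
  k=1: a=5, p=6, q=5
  k=2: a=3, p=19, q=16
  k=3: a=3, p=63, q=53
  k=4: a=2, p=145, q=122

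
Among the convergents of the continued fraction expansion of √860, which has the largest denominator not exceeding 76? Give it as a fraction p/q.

1261/43

√860 = [29; 3, 14, 3, 58, …] (period length 4).
Convergents:
  p_0/q_0 = 29/1
  p_1/q_1 = 88/3
  p_2/q_2 = 1261/43
  p_3/q_3 = 3871/132
q_2 = 43 ≤ 76 < 132 = q_3, so the answer is 1261/43.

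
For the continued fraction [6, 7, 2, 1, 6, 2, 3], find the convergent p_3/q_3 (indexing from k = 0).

Using pₖ = aₖpₖ₋₁ + pₖ₋₂, qₖ = aₖqₖ₋₁ + qₖ₋₂ (with p₋₁=1, p₋₂=0, q₋₁=0, q₋₂=1):
  k=0: a=6, p=6, q=1
  k=1: a=7, p=43, q=7
  k=2: a=2, p=92, q=15
  k=3: a=1, p=135, q=22

135/22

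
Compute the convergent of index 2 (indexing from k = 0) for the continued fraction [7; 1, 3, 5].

31/4

Using pₖ = aₖpₖ₋₁ + pₖ₋₂, qₖ = aₖqₖ₋₁ + qₖ₋₂ (with p₋₁=1, p₋₂=0, q₋₁=0, q₋₂=1):
  k=0: a=7, p=7, q=1
  k=1: a=1, p=8, q=1
  k=2: a=3, p=31, q=4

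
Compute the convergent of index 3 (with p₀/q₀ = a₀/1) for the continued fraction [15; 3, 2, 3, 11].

367/24

Using pₖ = aₖpₖ₋₁ + pₖ₋₂, qₖ = aₖqₖ₋₁ + qₖ₋₂ (with p₋₁=1, p₋₂=0, q₋₁=0, q₋₂=1):
  k=0: a=15, p=15, q=1
  k=1: a=3, p=46, q=3
  k=2: a=2, p=107, q=7
  k=3: a=3, p=367, q=24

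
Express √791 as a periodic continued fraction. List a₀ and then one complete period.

a₀ = ⌊√791⌋ = 28.
With m₀=0, d₀=1 and mₖ₊₁ = dₖaₖ − mₖ, dₖ₊₁ = (n − mₖ₊₁²)/dₖ, aₖ₊₁ = ⌊(a₀+mₖ₊₁)/dₖ₊₁⌋:
  k=1: m=28, d=7, a=8
  k=2: m=28, d=1, a=56
d=1 and a=2a₀=56 at k=2, so the next step gives (m, d) = (28, 7) again — its k=1 value — and the period has length 2.

[28; 8, 56]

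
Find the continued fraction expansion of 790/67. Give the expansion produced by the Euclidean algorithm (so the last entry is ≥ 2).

[11; 1, 3, 1, 3, 1, 2]

790 = 11×67 + 53
67 = 1×53 + 14
53 = 3×14 + 11
14 = 1×11 + 3
11 = 3×3 + 2
3 = 1×2 + 1
2 = 2×1 + 0  (stop)
So 790/67 = [11; 1, 3, 1, 3, 1, 2].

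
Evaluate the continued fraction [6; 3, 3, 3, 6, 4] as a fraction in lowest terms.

5452/865

Fold from the inside: start with 4/1.
  6 + 1/4 = 25/4
  3 + 4/25 = 79/25
  3 + 25/79 = 262/79
  3 + 79/262 = 865/262
  6 + 262/865 = 5452/865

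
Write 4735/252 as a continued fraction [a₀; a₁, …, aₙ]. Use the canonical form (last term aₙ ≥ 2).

[18; 1, 3, 1, 3, 13]

4735 = 18·252 + 199
252 = 1·199 + 53
199 = 3·53 + 40
53 = 1·40 + 13
40 = 3·13 + 1
13 = 13·1 + 0  (stop)
So 4735/252 = [18; 1, 3, 1, 3, 13].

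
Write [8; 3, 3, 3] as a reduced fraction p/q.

Fold from the inside: start with 3/1.
  3 + 1/3 = 10/3
  3 + 3/10 = 33/10
  8 + 10/33 = 274/33

274/33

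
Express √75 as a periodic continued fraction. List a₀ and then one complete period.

[8; 1, 1, 1, 16]

a₀ = ⌊√75⌋ = 8.
With m₀=0, d₀=1 and mₖ₊₁ = dₖaₖ − mₖ, dₖ₊₁ = (n − mₖ₊₁²)/dₖ, aₖ₊₁ = ⌊(a₀+mₖ₊₁)/dₖ₊₁⌋:
  k=1: m=8, d=11, a=1
  k=2: m=3, d=6, a=1
  k=3: m=3, d=11, a=1
  k=4: m=8, d=1, a=16
d=1 and a=2a₀=16 at k=4, so the next step gives (m, d) = (8, 11) again — its k=1 value — and the period has length 4.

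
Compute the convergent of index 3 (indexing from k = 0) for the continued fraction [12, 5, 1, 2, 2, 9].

207/17

Using pₖ = aₖpₖ₋₁ + pₖ₋₂, qₖ = aₖqₖ₋₁ + qₖ₋₂ (with p₋₁=1, p₋₂=0, q₋₁=0, q₋₂=1):
  k=0: a=12, p=12, q=1
  k=1: a=5, p=61, q=5
  k=2: a=1, p=73, q=6
  k=3: a=2, p=207, q=17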